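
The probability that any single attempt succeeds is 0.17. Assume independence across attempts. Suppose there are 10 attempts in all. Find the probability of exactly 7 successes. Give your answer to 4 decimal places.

X ~ Binomial(n=10, p=0.17).
P(X=7) = C(10,7) · p^7 · (1−p)^3
= 120 · 4.1034e-06 · 0.57179 = 0.000282

0.0003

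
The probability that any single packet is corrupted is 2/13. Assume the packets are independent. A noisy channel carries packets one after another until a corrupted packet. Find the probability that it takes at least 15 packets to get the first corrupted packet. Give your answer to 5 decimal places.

0.09645

Y = number of packets to the first success; geometric, p = 0.153846.
P(Y > 14) = P(first 14 all fail) = (1−p)^14 = 0.0964474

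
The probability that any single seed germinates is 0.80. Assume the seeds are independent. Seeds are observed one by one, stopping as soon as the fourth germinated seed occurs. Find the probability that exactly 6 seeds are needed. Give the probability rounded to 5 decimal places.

Y = trial on which the fourth success occurs; negative binomial, r=4, p=0.80.
P(Y=6) = C(5,3) · p^4 · (1−p)^2
= 10 · 0.4096 · 0.04 = 0.1638400

0.16384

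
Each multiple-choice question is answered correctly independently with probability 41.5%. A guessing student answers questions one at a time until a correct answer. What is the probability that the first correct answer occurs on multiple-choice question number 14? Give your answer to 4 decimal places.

Geometric (trials to first success), p = 0.415.
P(Y = 14) = (1−p)^13 · p = 0.00093978 · 0.415 = 0.000390

0.0004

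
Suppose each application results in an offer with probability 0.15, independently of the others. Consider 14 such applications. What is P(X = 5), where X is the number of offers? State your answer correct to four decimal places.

X ~ Binomial(n=14, p=0.15).
P(X=5) = C(14,5) · p^5 · (1−p)^9
= 2002 · 7.5937e-05 · 0.23162 = 0.035212

0.0352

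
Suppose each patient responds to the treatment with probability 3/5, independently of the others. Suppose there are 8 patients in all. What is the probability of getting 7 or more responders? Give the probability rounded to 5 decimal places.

0.10638

X ~ Binomial(8, 0.60); P(X ≥ 7) = Σ C(8,k) p^k (1−p)^(8−k) over k:
  k=7: C(8,7)·0.60^7·0.40^1 = 0.0895795
  k=8: C(8,8)·0.60^8·0.40^0 = 0.0167962
Total = 0.1063757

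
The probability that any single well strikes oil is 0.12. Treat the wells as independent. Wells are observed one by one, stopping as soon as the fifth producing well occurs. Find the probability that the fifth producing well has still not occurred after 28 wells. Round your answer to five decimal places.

Needing more than 28 wells ⇔ fewer than 5 successes in the first 28. With X ~ Binomial(28, 0.12), P(Y > 28) = P(X ≤ 4).
  k=0: C(28,0)·0.12^0·0.88^28 = 0.0278943
  k=1: C(28,1)·0.12^1·0.88^27 = 0.1065054
  k=2: C(28,2)·0.12^2·0.88^26 = 0.1960667
  k=3: C(28,3)·0.12^3·0.88^25 = 0.2317152
  k=4: C(28,4)·0.12^4·0.88^24 = 0.1974845
P(X ≤ 4) = 0.7596659

0.75967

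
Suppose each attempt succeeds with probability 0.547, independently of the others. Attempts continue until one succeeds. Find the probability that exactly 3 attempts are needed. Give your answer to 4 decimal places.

Geometric (trials to first success), p = 0.547.
P(Y = 3) = (1−p)^2 · p = 0.20521 · 0.547 = 0.112249

0.1122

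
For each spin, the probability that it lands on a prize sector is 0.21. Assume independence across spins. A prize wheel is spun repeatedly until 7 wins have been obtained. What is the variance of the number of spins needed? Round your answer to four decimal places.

125.3968

Y = total spins until the seventh success; negative binomial with r=7, p=0.21.
Var(Y) = r(1−p)/p² = 7·0.79 / 0.21² = 125.396825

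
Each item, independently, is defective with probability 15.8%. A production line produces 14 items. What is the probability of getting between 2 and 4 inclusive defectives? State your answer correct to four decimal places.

0.6167

X ~ Binomial(14, 0.158); P(2 ≤ X ≤ 4) = Σ C(14,k) p^k (1−p)^(14−k) over k:
  k=2: C(14,2)·0.158^2·0.842^12 = 0.288470
  k=3: C(14,3)·0.158^3·0.842^11 = 0.216524
  k=4: C(14,4)·0.158^4·0.842^10 = 0.111733
Total = 0.616727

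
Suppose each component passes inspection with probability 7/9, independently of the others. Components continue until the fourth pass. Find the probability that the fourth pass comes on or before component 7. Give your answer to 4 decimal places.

Finishing within 7 components ⇔ at least 4 successes in the first 7. With X ~ Binomial(7, 0.777778), P(Y ≤ 7) = 1 − P(X ≤ 3).
  k=0: C(7,0)·0.777778^0·0.222222^7 = 0.000027
  k=1: C(7,1)·0.777778^1·0.222222^6 = 0.000656
  k=2: C(7,2)·0.777778^2·0.222222^5 = 0.006884
  k=3: C(7,3)·0.777778^3·0.222222^4 = 0.040159
1 − 0.047726 = 0.952274

0.9523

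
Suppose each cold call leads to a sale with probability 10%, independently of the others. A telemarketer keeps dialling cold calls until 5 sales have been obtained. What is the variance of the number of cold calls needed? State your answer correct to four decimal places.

Y = total cold calls until the fifth success; negative binomial with r=5, p=0.10.
Var(Y) = r(1−p)/p² = 5·0.90 / 0.10² = 450.000000

450.0000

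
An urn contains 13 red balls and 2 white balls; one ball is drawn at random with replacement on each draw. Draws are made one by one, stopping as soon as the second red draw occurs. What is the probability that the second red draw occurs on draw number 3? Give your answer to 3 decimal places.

0.200

Y = trial on which the second success occurs; negative binomial, r=2, p=0.866667.
P(Y=3) = C(2,1) · p^2 · (1−p)^1
= 2 · 0.75111 · 0.13333 = 0.20030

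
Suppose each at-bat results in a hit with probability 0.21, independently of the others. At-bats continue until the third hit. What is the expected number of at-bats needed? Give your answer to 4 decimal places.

14.2857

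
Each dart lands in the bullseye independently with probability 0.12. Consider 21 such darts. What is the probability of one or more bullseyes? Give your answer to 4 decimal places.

P(at least one) = 1 − P(none) = 1 − (1 − 0.12)^21
= 1 − 0.068255 = 0.931745

0.9317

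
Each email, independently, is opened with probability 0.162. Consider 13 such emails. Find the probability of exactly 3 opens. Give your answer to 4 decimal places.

0.2077

X ~ Binomial(n=13, p=0.162).
P(X=3) = C(13,3) · p^3 · (1−p)^10
= 286 · 0.0042515 · 0.17078 = 0.207659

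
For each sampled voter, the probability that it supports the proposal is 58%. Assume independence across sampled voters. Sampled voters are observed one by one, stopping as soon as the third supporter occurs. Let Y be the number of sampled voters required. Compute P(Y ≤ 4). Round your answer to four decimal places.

0.4410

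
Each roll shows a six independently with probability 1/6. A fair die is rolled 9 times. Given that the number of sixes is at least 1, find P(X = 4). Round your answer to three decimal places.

X ~ Binomial(9, 0.166667). Want P(X=4 | X≥1) = P(X=4) / P(X≥1).
P(X=4) = C(9,4)·0.166667^4·0.833333^5 = 0.03907
P(X≥1) = 1 − 0.19381 = 0.80619
Ratio = 0.03907 / 0.80619 = 0.04846

0.048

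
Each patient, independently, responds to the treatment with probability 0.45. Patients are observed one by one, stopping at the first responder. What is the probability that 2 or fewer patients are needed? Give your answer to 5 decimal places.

0.69750

Y = number of patients to the first success; geometric, p = 0.45.
P(Y ≤ 2) = 1 − (1−p)^2 = 1 − 0.3025000 = 0.6975000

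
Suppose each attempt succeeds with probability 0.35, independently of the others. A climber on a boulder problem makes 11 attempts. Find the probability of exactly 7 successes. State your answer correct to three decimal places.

0.038

X ~ Binomial(n=11, p=0.35).
P(X=7) = C(11,7) · p^7 · (1−p)^4
= 330 · 0.00064339 · 0.17851 = 0.03790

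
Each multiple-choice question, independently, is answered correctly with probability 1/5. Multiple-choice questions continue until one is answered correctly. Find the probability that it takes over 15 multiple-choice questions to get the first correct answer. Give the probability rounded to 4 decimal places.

0.0352

Y = number of multiple-choice questions to the first success; geometric, p = 0.20.
P(Y > 15) = P(first 15 all fail) = (1−p)^15 = 0.035184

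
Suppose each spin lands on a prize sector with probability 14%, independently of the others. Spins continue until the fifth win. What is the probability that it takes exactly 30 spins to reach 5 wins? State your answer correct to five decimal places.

0.02943

Y = trial on which the fifth success occurs; negative binomial, r=5, p=0.14.
P(Y=30) = C(29,4) · p^5 · (1−p)^25
= 23751 · 5.3782e-05 · 0.023039 = 0.0294295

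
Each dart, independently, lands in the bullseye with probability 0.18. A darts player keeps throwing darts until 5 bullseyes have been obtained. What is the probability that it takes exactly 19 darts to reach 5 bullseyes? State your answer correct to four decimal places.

0.0359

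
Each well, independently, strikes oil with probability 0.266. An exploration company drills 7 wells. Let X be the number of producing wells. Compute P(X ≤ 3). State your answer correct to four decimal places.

0.9137

X ~ Binomial(7, 0.266); P(X ≤ 3) = Σ C(7,k) p^k (1−p)^(7−k) over k:
  k=0: C(7,0)·0.266^0·0.734^7 = 0.114782
  k=1: C(7,1)·0.266^1·0.734^6 = 0.291176
  k=2: C(7,2)·0.266^2·0.734^5 = 0.316565
  k=3: C(7,3)·0.266^3·0.734^4 = 0.191204
Total = 0.913727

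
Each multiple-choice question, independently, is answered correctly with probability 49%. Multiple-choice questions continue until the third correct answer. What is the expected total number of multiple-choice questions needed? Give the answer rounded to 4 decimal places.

6.1224

Y = total multiple-choice questions until the third success; negative binomial with r=3, p=0.49.
E[Y] = r / p = 3 / 0.49 = 6.122449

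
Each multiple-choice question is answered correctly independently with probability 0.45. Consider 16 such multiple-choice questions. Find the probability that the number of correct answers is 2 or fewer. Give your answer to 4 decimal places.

0.0066

X ~ Binomial(16, 0.45); P(X ≤ 2) = Σ C(16,k) p^k (1−p)^(16−k) over k:
  k=0: C(16,0)·0.45^0·0.55^16 = 0.000070
  k=1: C(16,1)·0.45^1·0.55^15 = 0.000918
  k=2: C(16,2)·0.45^2·0.55^14 = 0.005632
Total = 0.006620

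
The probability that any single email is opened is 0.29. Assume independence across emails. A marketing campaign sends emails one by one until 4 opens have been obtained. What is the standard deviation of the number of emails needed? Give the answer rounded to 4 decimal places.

Y = total emails until the fourth success; negative binomial with r=4, p=0.29.
SD(Y) = √[r(1−p)/p²] = √(33.769322) = 5.811138

5.8111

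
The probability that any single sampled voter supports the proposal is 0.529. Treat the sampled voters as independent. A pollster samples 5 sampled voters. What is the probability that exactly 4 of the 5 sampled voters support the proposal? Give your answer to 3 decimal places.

0.184

X ~ Binomial(n=5, p=0.529).
P(X=4) = C(5,4) · p^4 · (1−p)^1
= 5 · 0.078311 · 0.471 = 0.18442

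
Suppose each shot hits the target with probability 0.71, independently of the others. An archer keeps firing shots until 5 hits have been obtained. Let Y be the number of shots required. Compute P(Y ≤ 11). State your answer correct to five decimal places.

Finishing within 11 shots ⇔ at least 5 successes in the first 11. With X ~ Binomial(11, 0.71), P(Y ≤ 11) = 1 − P(X ≤ 4).
  k=0: C(11,0)·0.71^0·0.29^11 = 0.0000012
  k=1: C(11,1)·0.71^1·0.29^10 = 0.0000329
  k=2: C(11,2)·0.71^2·0.29^9 = 0.0004022
  k=3: C(11,3)·0.71^3·0.29^8 = 0.0029542
  k=4: C(11,4)·0.71^4·0.29^7 = 0.0144655
1 − 0.0178560 = 0.9821440

0.98214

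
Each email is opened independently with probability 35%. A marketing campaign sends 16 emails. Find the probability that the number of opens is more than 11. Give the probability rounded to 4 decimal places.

0.0013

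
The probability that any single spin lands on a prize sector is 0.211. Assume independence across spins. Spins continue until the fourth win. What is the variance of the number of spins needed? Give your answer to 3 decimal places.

Y = total spins until the fourth success; negative binomial with r=4, p=0.211.
Var(Y) = r(1−p)/p² = 4·0.789 / 0.211² = 70.88790

70.888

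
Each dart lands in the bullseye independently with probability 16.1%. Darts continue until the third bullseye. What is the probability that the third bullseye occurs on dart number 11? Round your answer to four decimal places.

Y = trial on which the third success occurs; negative binomial, r=3, p=0.161.
P(Y=11) = C(10,2) · p^3 · (1−p)^8
= 45 · 0.0041733 · 0.24552 = 0.046109

0.0461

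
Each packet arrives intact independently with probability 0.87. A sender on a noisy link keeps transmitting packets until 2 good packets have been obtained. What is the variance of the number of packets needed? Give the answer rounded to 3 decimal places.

Y = total packets until the second success; negative binomial with r=2, p=0.87.
Var(Y) = r(1−p)/p² = 2·0.13 / 0.87² = 0.34351

0.344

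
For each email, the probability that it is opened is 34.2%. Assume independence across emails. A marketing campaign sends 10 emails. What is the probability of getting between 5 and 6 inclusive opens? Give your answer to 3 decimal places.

0.208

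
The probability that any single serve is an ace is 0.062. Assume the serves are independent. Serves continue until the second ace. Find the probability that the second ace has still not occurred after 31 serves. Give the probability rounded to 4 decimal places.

0.4192

Needing more than 31 serves ⇔ fewer than 2 successes in the first 31. With X ~ Binomial(31, 0.062), P(Y > 31) = P(X ≤ 1).
  k=0: C(31,0)·0.062^0·0.938^31 = 0.137495
  k=1: C(31,1)·0.062^1·0.938^30 = 0.281734
P(X ≤ 1) = 0.419229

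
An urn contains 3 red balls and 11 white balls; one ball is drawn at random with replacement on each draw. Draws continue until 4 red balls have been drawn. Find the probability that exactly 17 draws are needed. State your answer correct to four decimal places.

0.0514

Y = trial on which the fourth success occurs; negative binomial, r=4, p=0.214286.
P(Y=17) = C(16,3) · p^4 · (1−p)^13
= 560 · 0.0021085 · 0.043495 = 0.051357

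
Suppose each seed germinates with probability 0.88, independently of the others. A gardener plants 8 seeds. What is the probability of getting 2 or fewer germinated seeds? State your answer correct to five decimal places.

X ~ Binomial(8, 0.88); P(X ≤ 2) = Σ C(8,k) p^k (1−p)^(8−k) over k:
  k=0: C(8,0)·0.88^0·0.12^8 = 0.0000000
  k=1: C(8,1)·0.88^1·0.12^7 = 0.0000025
  k=2: C(8,2)·0.88^2·0.12^6 = 0.0000647
Total = 0.0000673

0.00007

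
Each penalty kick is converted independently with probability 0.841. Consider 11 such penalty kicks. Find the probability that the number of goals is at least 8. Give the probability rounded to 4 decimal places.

X ~ Binomial(11, 0.841); P(X ≥ 8) = Σ C(11,k) p^k (1−p)^(11−k) over k:
  k=8: C(11,8)·0.841^8·0.159^3 = 0.165975
  k=9: C(11,9)·0.841^9·0.159^2 = 0.292631
  k=10: C(11,10)·0.841^10·0.159^1 = 0.309564
  k=11: C(11,11)·0.841^11·0.159^0 = 0.148852
Total = 0.917023

0.9170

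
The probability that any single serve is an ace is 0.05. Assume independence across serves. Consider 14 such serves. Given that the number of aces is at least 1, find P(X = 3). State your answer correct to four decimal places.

X ~ Binomial(14, 0.05). Want P(X=3 | X≥1) = P(X=3) / P(X≥1).
P(X=3) = C(14,3)·0.05^3·0.95^11 = 0.025880
P(X≥1) = 1 − 0.487675 = 0.512325
Ratio = 0.025880 / 0.512325 = 0.050516

0.0505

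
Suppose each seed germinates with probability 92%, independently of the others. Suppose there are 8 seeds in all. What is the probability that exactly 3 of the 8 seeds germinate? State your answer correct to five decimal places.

X ~ Binomial(n=8, p=0.92).
P(X=3) = C(8,3) · p^3 · (1−p)^5
= 56 · 0.77869 · 3.2768e-06 = 0.0001429

0.00014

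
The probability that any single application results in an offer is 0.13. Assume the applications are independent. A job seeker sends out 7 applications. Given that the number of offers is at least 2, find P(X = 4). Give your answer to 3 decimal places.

0.029

X ~ Binomial(7, 0.13). Want P(X=4 | X≥2) = P(X=4) / P(X≥2).
P(X=4) = C(7,4)·0.13^4·0.87^3 = 0.00658
P(X≥2) = 1 − 0.37725 − 0.39460 = 0.22815
Ratio = 0.00658 / 0.22815 = 0.02885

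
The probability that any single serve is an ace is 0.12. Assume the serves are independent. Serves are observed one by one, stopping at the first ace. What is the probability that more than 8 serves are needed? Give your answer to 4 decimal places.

0.3596

Y = number of serves to the first success; geometric, p = 0.12.
P(Y > 8) = P(first 8 all fail) = (1−p)^8 = 0.359635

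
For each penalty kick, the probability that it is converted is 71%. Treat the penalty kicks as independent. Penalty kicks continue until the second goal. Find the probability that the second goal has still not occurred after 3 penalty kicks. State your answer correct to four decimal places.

0.2035

Needing more than 3 penalty kicks ⇔ fewer than 2 successes in the first 3. With X ~ Binomial(3, 0.71), P(Y > 3) = P(X ≤ 1).
  k=0: C(3,0)·0.71^0·0.29^3 = 0.024389
  k=1: C(3,1)·0.71^1·0.29^2 = 0.179133
P(X ≤ 1) = 0.203522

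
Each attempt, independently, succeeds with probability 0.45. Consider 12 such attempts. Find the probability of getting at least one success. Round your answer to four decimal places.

P(at least one) = 1 − P(none) = 1 − (1 − 0.45)^12
= 1 − 0.000766 = 0.999234

0.9992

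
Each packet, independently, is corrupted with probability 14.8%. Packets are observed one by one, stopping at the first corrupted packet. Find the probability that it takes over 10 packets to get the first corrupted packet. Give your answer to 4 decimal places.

Y = number of packets to the first success; geometric, p = 0.148.
P(Y > 10) = P(first 10 all fail) = (1−p)^10 = 0.201556

0.2016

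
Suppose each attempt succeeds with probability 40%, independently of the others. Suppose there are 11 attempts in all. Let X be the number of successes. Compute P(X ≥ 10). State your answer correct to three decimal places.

0.001

X ~ Binomial(11, 0.40); P(X ≥ 10) = Σ C(11,k) p^k (1−p)^(11−k) over k:
  k=10: C(11,10)·0.40^10·0.60^1 = 0.00069
  k=11: C(11,11)·0.40^11·0.60^0 = 0.00004
Total = 0.00073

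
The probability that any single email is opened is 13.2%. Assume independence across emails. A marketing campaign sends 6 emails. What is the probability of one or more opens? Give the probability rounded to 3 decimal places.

0.572

P(at least one) = 1 − P(none) = 1 − (1 − 0.132)^6
= 1 − 0.42768 = 0.57232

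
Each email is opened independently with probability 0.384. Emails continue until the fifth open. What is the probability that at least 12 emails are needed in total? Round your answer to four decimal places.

0.5768

Needing more than 11 emails ⇔ fewer than 5 successes in the first 11. With X ~ Binomial(11, 0.384), P(Y > 11) = P(X ≤ 4).
  k=0: C(11,0)·0.384^0·0.616^11 = 0.004846
  k=1: C(11,1)·0.384^1·0.616^10 = 0.033230
  k=2: C(11,2)·0.384^2·0.616^9 = 0.103574
  k=3: C(11,3)·0.384^3·0.616^8 = 0.193697
  k=4: C(11,4)·0.384^4·0.616^7 = 0.241493
P(X ≤ 4) = 0.576840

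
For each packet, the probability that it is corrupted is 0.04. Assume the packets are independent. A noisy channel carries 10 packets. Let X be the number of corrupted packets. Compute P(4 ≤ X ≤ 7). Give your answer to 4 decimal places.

X ~ Binomial(10, 0.04); P(4 ≤ X ≤ 7) = Σ C(10,k) p^k (1−p)^(10−k) over k:
  k=4: C(10,4)·0.04^4·0.96^6 = 0.000421
  k=5: C(10,5)·0.04^5·0.96^5 = 0.000021
  k=6: C(10,6)·0.04^6·0.96^4 = 0.000001
  k=7: C(10,7)·0.04^7·0.96^3 = 0.000000
Total = 0.000443

0.0004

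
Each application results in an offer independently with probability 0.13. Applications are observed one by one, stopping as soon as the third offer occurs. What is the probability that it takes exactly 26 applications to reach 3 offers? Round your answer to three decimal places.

0.027

Y = trial on which the third success occurs; negative binomial, r=3, p=0.13.
P(Y=26) = C(25,2) · p^3 · (1−p)^23
= 300 · 0.002197 · 0.040639 = 0.02679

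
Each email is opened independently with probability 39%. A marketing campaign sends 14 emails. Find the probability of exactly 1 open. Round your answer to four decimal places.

X ~ Binomial(n=14, p=0.39).
P(X=1) = C(14,1) · p^1 · (1−p)^13
= 14 · 0.39 · 0.0016192 = 0.008841

0.0088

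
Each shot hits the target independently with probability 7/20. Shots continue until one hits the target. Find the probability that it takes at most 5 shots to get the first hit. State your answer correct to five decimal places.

0.88397

Y = number of shots to the first success; geometric, p = 0.35.
P(Y ≤ 5) = 1 − (1−p)^5 = 1 − 0.1160291 = 0.8839709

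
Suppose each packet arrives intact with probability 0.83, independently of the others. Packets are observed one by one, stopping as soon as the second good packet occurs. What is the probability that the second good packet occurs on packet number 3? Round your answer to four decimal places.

0.2342

Y = trial on which the second success occurs; negative binomial, r=2, p=0.83.
P(Y=3) = C(2,1) · p^2 · (1−p)^1
= 2 · 0.6889 · 0.17 = 0.234226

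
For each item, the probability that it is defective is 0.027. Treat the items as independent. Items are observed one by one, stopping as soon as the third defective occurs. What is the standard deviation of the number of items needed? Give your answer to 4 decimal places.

Y = total items until the third success; negative binomial with r=3, p=0.027.
SD(Y) = √[r(1−p)/p²] = √(4004.115226) = 63.278079

63.2781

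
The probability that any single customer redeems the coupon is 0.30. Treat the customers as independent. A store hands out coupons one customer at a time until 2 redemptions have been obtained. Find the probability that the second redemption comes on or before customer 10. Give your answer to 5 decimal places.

0.85069

Finishing within 10 customers ⇔ at least 2 successes in the first 10. With X ~ Binomial(10, 0.30), P(Y ≤ 10) = 1 − P(X ≤ 1).
  k=0: C(10,0)·0.30^0·0.70^10 = 0.0282475
  k=1: C(10,1)·0.30^1·0.70^9 = 0.1210608
1 − 0.1493083 = 0.8506917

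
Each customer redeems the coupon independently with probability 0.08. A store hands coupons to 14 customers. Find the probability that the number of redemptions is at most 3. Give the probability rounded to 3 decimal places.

X ~ Binomial(14, 0.08); P(X ≤ 3) = Σ C(14,k) p^k (1−p)^(14−k) over k:
  k=0: C(14,0)·0.08^0·0.92^14 = 0.31119
  k=1: C(14,1)·0.08^1·0.92^13 = 0.37884
  k=2: C(14,2)·0.08^2·0.92^12 = 0.21413
  k=3: C(14,3)·0.08^3·0.92^11 = 0.07448
Total = 0.97864

0.979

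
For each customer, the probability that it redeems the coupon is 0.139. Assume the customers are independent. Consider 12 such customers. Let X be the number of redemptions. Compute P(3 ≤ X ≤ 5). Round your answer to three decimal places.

X ~ Binomial(12, 0.139); P(3 ≤ X ≤ 5) = Σ C(12,k) p^k (1−p)^(12−k) over k:
  k=3: C(12,3)·0.139^3·0.861^9 = 0.15364
  k=4: C(12,4)·0.139^4·0.861^8 = 0.05581
  k=5: C(12,5)·0.139^5·0.861^7 = 0.01442
Total = 0.22386

0.224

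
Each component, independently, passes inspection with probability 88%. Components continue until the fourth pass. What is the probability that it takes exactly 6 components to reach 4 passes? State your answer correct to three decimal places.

Y = trial on which the fourth success occurs; negative binomial, r=4, p=0.88.
P(Y=6) = C(5,3) · p^4 · (1−p)^2
= 10 · 0.5997 · 0.0144 = 0.08636

0.086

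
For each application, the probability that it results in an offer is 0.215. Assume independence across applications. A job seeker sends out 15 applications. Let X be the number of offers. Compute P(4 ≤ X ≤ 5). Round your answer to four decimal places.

0.3260

X ~ Binomial(15, 0.215); P(4 ≤ X ≤ 5) = Σ C(15,k) p^k (1−p)^(15−k) over k:
  k=4: C(15,4)·0.215^4·0.785^11 = 0.203448
  k=5: C(15,5)·0.215^5·0.785^10 = 0.122587
Total = 0.326035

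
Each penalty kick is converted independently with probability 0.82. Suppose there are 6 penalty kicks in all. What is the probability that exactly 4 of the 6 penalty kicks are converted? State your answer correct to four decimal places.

0.2197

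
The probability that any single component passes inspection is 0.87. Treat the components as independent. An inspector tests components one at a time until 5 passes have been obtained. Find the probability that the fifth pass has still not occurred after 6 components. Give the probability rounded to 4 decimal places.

0.1776

Needing more than 6 components ⇔ fewer than 5 successes in the first 6. With X ~ Binomial(6, 0.87), P(Y > 6) = P(X ≤ 4).
  k=0: C(6,0)·0.87^0·0.13^6 = 0.000005
  k=1: C(6,1)·0.87^1·0.13^5 = 0.000194
  k=2: C(6,2)·0.87^2·0.13^4 = 0.003243
  k=3: C(6,3)·0.87^3·0.13^3 = 0.028935
  k=4: C(6,4)·0.87^4·0.13^2 = 0.145230
P(X ≤ 4) = 0.177605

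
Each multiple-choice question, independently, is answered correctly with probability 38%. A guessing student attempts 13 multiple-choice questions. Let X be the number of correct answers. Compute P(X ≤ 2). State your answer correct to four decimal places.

0.0765

X ~ Binomial(13, 0.38); P(X ≤ 2) = Σ C(13,k) p^k (1−p)^(13−k) over k:
  k=0: C(13,0)·0.38^0·0.62^13 = 0.002000
  k=1: C(13,1)·0.38^1·0.62^12 = 0.015938
  k=2: C(13,2)·0.38^2·0.62^11 = 0.058610
Total = 0.076548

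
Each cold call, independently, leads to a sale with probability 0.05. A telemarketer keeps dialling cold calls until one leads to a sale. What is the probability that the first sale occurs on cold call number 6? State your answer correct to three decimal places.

0.039

Geometric (trials to first success), p = 0.05.
P(Y = 6) = (1−p)^5 · p = 0.77378 · 0.05 = 0.03869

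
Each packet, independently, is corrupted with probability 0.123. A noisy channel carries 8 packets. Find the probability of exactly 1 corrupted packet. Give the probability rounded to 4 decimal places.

X ~ Binomial(n=8, p=0.123).
P(X=1) = C(8,1) · p^1 · (1−p)^7
= 8 · 0.123 · 0.39902 = 0.392638

0.3926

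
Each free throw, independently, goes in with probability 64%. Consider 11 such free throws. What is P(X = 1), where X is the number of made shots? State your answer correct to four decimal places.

0.0003

X ~ Binomial(n=11, p=0.64).
P(X=1) = C(11,1) · p^1 · (1−p)^10
= 11 · 0.64 · 3.6562e-05 = 0.000257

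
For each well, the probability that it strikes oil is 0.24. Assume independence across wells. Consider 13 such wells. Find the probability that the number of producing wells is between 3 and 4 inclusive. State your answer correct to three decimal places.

0.455

X ~ Binomial(13, 0.24); P(3 ≤ X ≤ 4) = Σ C(13,k) p^k (1−p)^(13−k) over k:
  k=3: C(13,3)·0.24^3·0.76^10 = 0.25418
  k=4: C(13,4)·0.24^4·0.76^9 = 0.20067
Total = 0.45484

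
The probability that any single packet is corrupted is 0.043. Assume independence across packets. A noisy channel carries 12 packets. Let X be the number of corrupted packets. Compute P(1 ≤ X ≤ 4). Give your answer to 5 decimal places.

X ~ Binomial(12, 0.043); P(1 ≤ X ≤ 4) = Σ C(12,k) p^k (1−p)^(12−k) over k:
  k=1: C(12,1)·0.043^1·0.957^11 = 0.3181860
  k=2: C(12,2)·0.043^2·0.957^10 = 0.0786322
  k=3: C(12,3)·0.043^3·0.957^9 = 0.0117770
  k=4: C(12,4)·0.043^4·0.957^8 = 0.0011906
Total = 0.4097858

0.40979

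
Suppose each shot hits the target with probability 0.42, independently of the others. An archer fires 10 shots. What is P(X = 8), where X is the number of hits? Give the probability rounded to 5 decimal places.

0.01466

X ~ Binomial(n=10, p=0.42).
P(X=8) = C(10,8) · p^8 · (1−p)^2
= 45 · 0.00096827 · 0.3364 = 0.0146576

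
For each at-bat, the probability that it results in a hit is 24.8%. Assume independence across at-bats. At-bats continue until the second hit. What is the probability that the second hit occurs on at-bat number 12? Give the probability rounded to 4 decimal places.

Y = trial on which the second success occurs; negative binomial, r=2, p=0.248.
P(Y=12) = C(11,1) · p^2 · (1−p)^10
= 11 · 0.061504 · 0.057833 = 0.039127

0.0391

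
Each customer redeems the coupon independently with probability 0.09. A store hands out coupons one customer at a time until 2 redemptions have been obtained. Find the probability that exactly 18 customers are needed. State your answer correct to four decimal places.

Y = trial on which the second success occurs; negative binomial, r=2, p=0.09.
P(Y=18) = C(17,1) · p^2 · (1−p)^16
= 17 · 0.0081 · 0.22114 = 0.030451

0.0305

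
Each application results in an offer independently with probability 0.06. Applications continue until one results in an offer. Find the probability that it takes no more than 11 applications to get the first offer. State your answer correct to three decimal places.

0.494

Y = number of applications to the first success; geometric, p = 0.06.
P(Y ≤ 11) = 1 − (1−p)^11 = 1 − 0.50630 = 0.49370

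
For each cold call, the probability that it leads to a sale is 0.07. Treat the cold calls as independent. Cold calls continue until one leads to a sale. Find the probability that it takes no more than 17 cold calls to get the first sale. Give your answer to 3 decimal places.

Y = number of cold calls to the first success; geometric, p = 0.07.
P(Y ≤ 17) = 1 − (1−p)^17 = 1 − 0.29121 = 0.70879

0.709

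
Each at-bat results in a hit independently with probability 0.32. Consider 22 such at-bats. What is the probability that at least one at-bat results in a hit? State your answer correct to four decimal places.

0.9998

P(at least one) = 1 − P(none) = 1 − (1 − 0.32)^22
= 1 − 0.000207 = 0.999793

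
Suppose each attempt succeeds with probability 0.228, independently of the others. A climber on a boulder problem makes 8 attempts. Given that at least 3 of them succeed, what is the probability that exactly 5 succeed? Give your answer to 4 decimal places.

0.0593

X ~ Binomial(8, 0.228). Want P(X=5 | X≥3) = P(X=5) / P(X≥3).
P(X=5) = C(8,5)·0.228^5·0.772^3 = 0.015875
P(X≥3) = 1 − 0.126165 − 0.298089 − 0.308128 = 0.267618
Ratio = 0.015875 / 0.267618 = 0.059320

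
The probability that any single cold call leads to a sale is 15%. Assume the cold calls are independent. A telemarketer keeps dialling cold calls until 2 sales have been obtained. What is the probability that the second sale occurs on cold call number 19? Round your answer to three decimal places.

0.026

Y = trial on which the second success occurs; negative binomial, r=2, p=0.15.
P(Y=19) = C(18,1) · p^2 · (1−p)^17
= 18 · 0.0225 · 0.063113 = 0.02556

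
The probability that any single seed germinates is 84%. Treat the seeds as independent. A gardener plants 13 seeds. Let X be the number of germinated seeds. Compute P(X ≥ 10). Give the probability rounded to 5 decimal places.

0.85861

X ~ Binomial(13, 0.84); P(X ≥ 10) = Σ C(13,k) p^k (1−p)^(13−k) over k:
  k=10: C(13,10)·0.84^10·0.16^3 = 0.2048891
  k=11: C(13,11)·0.84^11·0.16^2 = 0.2933639
  k=12: C(13,12)·0.84^12·0.16^1 = 0.2566934
  k=13: C(13,13)·0.84^13·0.16^0 = 0.1036647
Total = 0.8586111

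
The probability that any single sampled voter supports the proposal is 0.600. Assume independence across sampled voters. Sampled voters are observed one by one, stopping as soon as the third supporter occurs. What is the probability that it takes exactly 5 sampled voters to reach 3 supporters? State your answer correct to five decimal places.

0.20736

Y = trial on which the third success occurs; negative binomial, r=3, p=0.60.
P(Y=5) = C(4,2) · p^3 · (1−p)^2
= 6 · 0.216 · 0.16 = 0.2073600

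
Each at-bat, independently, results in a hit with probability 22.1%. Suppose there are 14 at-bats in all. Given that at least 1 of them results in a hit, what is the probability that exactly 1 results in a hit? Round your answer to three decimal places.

0.124

X ~ Binomial(14, 0.221). Want P(X=1 | X≥1) = P(X=1) / P(X≥1).
P(X=1) = C(14,1)·0.221^1·0.779^13 = 0.12037
P(X≥1) = 1 − 0.03031 = 0.96969
Ratio = 0.12037 / 0.96969 = 0.12413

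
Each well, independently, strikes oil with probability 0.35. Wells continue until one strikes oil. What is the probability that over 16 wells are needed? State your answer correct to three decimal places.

0.001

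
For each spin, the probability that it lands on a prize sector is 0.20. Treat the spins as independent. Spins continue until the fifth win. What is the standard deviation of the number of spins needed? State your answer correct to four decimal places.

Y = total spins until the fifth success; negative binomial with r=5, p=0.20.
SD(Y) = √[r(1−p)/p²] = √(100.000000) = 10.000000

10.0000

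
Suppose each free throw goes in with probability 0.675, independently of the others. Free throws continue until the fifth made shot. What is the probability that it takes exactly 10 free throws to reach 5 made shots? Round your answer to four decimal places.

0.0640

Y = trial on which the fifth success occurs; negative binomial, r=5, p=0.675.
P(Y=10) = C(9,4) · p^5 · (1−p)^5
= 126 · 0.14013 · 0.0036259 = 0.064019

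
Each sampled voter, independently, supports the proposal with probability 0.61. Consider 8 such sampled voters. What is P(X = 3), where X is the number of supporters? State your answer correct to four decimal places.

X ~ Binomial(n=8, p=0.61).
P(X=3) = C(8,3) · p^3 · (1−p)^5
= 56 · 0.22698 · 0.0090224 = 0.114683

0.1147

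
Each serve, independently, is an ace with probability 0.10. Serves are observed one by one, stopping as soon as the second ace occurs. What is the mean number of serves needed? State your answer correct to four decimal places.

20.0000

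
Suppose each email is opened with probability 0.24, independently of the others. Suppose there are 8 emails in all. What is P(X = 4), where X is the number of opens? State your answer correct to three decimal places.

0.077

X ~ Binomial(n=8, p=0.24).
P(X=4) = C(8,4) · p^4 · (1−p)^4
= 70 · 0.0033178 · 0.33362 = 0.07748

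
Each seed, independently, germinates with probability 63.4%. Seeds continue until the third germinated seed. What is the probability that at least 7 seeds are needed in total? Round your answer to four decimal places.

0.1356

Needing more than 6 seeds ⇔ fewer than 3 successes in the first 6. With X ~ Binomial(6, 0.634), P(Y > 6) = P(X ≤ 2).
  k=0: C(6,0)·0.634^0·0.366^6 = 0.002404
  k=1: C(6,1)·0.634^1·0.366^5 = 0.024983
  k=2: C(6,2)·0.634^2·0.366^4 = 0.108192
P(X ≤ 2) = 0.135579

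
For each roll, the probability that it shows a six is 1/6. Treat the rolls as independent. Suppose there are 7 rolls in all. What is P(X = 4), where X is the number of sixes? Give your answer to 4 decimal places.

X ~ Binomial(n=7, p=0.166667).
P(X=4) = C(7,4) · p^4 · (1−p)^3
= 35 · 0.0007716 · 0.5787 = 0.015629

0.0156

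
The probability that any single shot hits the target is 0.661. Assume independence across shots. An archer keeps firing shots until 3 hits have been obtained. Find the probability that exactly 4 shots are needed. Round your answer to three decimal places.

Y = trial on which the third success occurs; negative binomial, r=3, p=0.661.
P(Y=4) = C(3,2) · p^3 · (1−p)^1
= 3 · 0.2888 · 0.339 = 0.29371

0.294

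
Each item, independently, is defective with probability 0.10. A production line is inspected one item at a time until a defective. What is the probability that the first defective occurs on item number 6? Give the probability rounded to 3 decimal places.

0.059

Geometric (trials to first success), p = 0.10.
P(Y = 6) = (1−p)^5 · p = 0.59049 · 0.10 = 0.05905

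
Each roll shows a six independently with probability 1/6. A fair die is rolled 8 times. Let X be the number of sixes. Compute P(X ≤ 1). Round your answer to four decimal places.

0.6047

X ~ Binomial(8, 0.166667); P(X ≤ 1) = Σ C(8,k) p^k (1−p)^(8−k) over k:
  k=0: C(8,0)·0.166667^0·0.833333^8 = 0.232568
  k=1: C(8,1)·0.166667^1·0.833333^7 = 0.372109
Total = 0.604677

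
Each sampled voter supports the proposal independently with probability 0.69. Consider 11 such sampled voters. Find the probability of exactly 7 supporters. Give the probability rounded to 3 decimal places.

X ~ Binomial(n=11, p=0.69).
P(X=7) = C(11,7) · p^7 · (1−p)^4
= 330 · 0.074464 · 0.0092352 = 0.22694

0.227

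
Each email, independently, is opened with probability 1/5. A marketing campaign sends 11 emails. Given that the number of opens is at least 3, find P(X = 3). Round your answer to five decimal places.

X ~ Binomial(11, 0.20). Want P(X=3 | X≥3) = P(X=3) / P(X≥3).
P(X=3) = C(11,3)·0.20^3·0.80^8 = 0.2214593
P(X≥3) = 1 − 0.0858993 − 0.2362232 − 0.2952790 = 0.3825985
Ratio = 0.2214593 / 0.3825985 = 0.5788295

0.57883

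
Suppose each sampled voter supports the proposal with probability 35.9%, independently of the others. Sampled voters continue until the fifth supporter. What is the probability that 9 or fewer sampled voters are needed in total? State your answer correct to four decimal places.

Finishing within 9 sampled voters ⇔ at least 5 successes in the first 9. With X ~ Binomial(9, 0.359), P(Y ≤ 9) = 1 − P(X ≤ 4).
  k=0: C(9,0)·0.359^0·0.641^9 = 0.018269
  k=1: C(9,1)·0.359^1·0.641^8 = 0.092088
  k=2: C(9,2)·0.359^2·0.641^7 = 0.206299
  k=3: C(9,3)·0.359^3·0.641^6 = 0.269594
  k=4: C(9,4)·0.359^4·0.641^5 = 0.226485
1 − 0.812735 = 0.187265

0.1873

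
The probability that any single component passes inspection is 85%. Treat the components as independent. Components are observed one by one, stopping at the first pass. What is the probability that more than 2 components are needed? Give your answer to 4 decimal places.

0.0225

Y = number of components to the first success; geometric, p = 0.85.
P(Y > 2) = P(first 2 all fail) = (1−p)^2 = 0.022500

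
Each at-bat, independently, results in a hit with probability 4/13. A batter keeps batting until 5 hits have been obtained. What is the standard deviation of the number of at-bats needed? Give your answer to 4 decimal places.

6.0467

Y = total at-bats until the fifth success; negative binomial with r=5, p=0.307692.
SD(Y) = √[r(1−p)/p²] = √(36.562500) = 6.046693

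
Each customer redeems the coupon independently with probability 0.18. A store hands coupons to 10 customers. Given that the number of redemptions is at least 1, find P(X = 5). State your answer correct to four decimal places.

0.0205

X ~ Binomial(10, 0.18). Want P(X=5 | X≥1) = P(X=5) / P(X≥1).
P(X=5) = C(10,5)·0.18^5·0.82^5 = 0.017654
P(X≥1) = 1 − 0.137448 = 0.862552
Ratio = 0.017654 / 0.862552 = 0.020467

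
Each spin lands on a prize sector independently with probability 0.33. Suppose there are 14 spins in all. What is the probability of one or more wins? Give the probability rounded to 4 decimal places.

0.9963

P(at least one) = 1 − P(none) = 1 − (1 − 0.33)^14
= 1 − 0.003673 = 0.996327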